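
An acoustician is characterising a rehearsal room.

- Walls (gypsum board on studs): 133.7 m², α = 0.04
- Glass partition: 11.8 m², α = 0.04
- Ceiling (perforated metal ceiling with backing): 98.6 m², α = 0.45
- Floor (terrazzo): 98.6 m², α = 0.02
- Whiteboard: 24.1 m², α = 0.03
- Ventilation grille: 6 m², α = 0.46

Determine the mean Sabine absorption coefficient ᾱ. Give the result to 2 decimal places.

S = Σ Sᵢ = 133.7 + 11.8 + 98.6 + 98.6 + 24.1 + 6 = 372.8 m².
Σ(Sᵢαᵢ) = 133.7·0.04 + 11.8·0.04 + 98.6·0.45 + 98.6·0.02 + 24.1·0.03 + 6·0.46 = 55.645.
ᾱ = 55.645 / 372.8 = 0.15.

0.15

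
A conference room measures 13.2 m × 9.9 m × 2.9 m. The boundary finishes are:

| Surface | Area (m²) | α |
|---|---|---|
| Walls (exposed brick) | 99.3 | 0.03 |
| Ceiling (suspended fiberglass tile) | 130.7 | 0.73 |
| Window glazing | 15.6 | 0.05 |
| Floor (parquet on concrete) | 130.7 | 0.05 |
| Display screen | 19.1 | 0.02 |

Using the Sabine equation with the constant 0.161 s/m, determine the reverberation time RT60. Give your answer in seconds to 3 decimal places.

Summing Sᵢαᵢ: 2.979 + 95.411 + 0.780 + 6.535 + 0.382 → A = 106.087 sabins.
Room volume: 378.972 m³.
RT60 = 0.161 · V / A = 0.161 × 378.972 / 106.087 = 0.575 s.

0.575 seconds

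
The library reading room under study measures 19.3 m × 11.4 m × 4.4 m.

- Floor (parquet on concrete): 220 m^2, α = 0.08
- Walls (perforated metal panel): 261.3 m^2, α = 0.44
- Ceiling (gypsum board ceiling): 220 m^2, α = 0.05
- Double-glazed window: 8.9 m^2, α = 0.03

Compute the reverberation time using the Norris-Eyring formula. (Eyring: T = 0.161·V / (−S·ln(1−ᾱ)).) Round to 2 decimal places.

S = Σ Sᵢ = 710.2 m^2.
Absorption A = 220×0.08 + 261.3×0.44 + 220×0.05 + 8.9×0.03 = 143.839 sabins.
Mean coefficient ᾱ = A/S = 0.2025.
Eyring denominator: −S ln(1−ᾱ) = 160.699.
V = 19.3 × 11.4 × 4.4 = 968.088 m³.
RT60 = 0.161 × 968.088 / 160.699 = 0.97 s.

0.97 seconds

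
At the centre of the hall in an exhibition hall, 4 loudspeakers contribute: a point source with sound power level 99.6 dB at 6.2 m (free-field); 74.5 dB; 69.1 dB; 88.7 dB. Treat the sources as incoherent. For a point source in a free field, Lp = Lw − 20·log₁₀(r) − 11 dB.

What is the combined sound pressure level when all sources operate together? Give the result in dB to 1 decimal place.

Source at 6.2 m: Lp = 99.6 − 20·log₁₀(6.2) − 11 = 72.8 dB.
Sum in the linear (power) domain: Σ 10^(Lᵢ/10) = 10^(72.8/10) + 10^(74.5/10) + 10^(69.1/10) + 10^(88.7/10) = 7.967e+08.
Combined level = 10 log₁₀(7.967e+08) = 89.0 dB.

89.0 dB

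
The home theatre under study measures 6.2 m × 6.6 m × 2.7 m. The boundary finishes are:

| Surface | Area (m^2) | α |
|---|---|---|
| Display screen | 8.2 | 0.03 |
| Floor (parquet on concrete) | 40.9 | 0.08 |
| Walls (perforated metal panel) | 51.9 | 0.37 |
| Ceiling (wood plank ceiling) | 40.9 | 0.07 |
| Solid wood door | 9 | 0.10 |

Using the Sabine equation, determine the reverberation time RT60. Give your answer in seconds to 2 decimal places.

Equivalent absorption area: A = 8.2*0.03 + 40.9*0.08 + 51.9*0.37 + 40.9*0.07 + 9*0.10 = 26.484 m^2.
Room volume: 110.484 m³.
Sabine: RT60 = 0.161 × 110.484 / 26.484 = 0.67 s.

0.67 seconds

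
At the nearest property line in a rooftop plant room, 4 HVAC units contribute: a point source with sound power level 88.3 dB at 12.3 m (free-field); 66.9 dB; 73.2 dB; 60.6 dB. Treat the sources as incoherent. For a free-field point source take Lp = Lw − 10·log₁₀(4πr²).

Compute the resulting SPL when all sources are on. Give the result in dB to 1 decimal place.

74.4 dB

Source at 12.3 m: Lp = 88.3 − 10·log₁₀(4π·12.3²) = 88.3 − 10·log₁₀(1901.166) = 55.5 dB.
Converting to relative power and adding: 10^(55.5/10) + 10^(66.9/10) + 10^(73.2/10) + 10^(60.6/10) = 2.729e+07.
Back to dB: 10·log₁₀ Σ = 74.4 dB.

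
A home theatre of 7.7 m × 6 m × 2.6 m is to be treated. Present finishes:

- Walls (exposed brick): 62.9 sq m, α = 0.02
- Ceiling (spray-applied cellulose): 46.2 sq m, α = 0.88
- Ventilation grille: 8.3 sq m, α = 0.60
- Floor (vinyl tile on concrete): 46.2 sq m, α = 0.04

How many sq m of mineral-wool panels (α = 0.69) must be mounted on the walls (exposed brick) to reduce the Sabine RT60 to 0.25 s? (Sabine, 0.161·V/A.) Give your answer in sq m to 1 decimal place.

42.7

A₁ = Σ Sᵢαᵢ = 62.9·0.02 + 46.2·0.88 + 8.3·0.60 + 46.2·0.04 = 48.742 sabins.
V = 120.12 m³. Target absorption A₂ = 0.161 × 120.12 / 0.25 = 77.357 sabins.
Absorption to add: 77.357 − 48.742 = 28.615 sabins.
Net gain per sq m: Δα = 0.69 − 0.02 = 0.67.
Panel area = 28.615 / 0.67 = 42.7 sq m.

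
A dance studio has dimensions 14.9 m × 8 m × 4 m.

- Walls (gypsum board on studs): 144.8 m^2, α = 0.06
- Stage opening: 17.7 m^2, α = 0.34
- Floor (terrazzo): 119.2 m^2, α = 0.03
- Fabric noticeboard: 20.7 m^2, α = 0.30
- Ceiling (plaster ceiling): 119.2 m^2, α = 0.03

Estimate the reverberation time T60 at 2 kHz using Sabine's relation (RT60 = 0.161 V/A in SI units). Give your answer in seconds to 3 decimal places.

2.735 s

Total absorption A = 144.8*0.06 + 17.7*0.34 + 119.2*0.03 + 20.7*0.30 + 119.2*0.03
  = 8.688 + 6.018 + 3.576 + 6.210 + 3.576 = 28.068 m^2 sabins.
V = 14.9·8·4 = 476.8 m³.
Sabine: RT60 = 0.161 × 476.8 / 28.068 = 2.735 s.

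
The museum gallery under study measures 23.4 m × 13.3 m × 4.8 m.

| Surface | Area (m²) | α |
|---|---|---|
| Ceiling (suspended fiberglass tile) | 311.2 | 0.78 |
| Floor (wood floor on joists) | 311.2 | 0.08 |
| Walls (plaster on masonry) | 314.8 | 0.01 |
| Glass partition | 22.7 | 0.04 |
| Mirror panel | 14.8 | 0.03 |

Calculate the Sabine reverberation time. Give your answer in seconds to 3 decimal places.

Total absorption A = 311.2·0.78 + 311.2·0.08 + 314.8·0.01 + 22.7·0.04 + 14.8·0.03
  = 242.736 + 24.896 + 3.148 + 0.908 + 0.444 = 272.132 m² sabins.
V = 23.4·13.3·4.8 = 1493.856 m³.
RT60 = 0.161 · V / A = 0.161 × 1493.856 / 272.132 = 0.884 s.

0.884 seconds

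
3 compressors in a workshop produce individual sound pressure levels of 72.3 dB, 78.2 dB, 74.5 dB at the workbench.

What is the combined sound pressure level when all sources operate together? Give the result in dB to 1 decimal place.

Sum in the linear (power) domain: Σ 10^(Lᵢ/10) = 10^(72.3/10) + 10^(78.2/10) + 10^(74.5/10) = 1.112e+08.
Combined level = 10 log₁₀(1.112e+08) = 80.5 dB.

80.5 dB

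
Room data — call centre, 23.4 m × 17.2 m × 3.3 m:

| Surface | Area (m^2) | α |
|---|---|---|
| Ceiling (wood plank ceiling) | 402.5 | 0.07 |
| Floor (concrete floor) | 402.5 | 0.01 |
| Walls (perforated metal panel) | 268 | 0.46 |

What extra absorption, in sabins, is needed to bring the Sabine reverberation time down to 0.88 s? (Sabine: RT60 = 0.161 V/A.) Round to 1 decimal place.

Equivalent absorption area: A₁ = 402.5·0.07 + 402.5·0.01 + 268·0.46 = 155.480 m^2.
V = 1328.184 m³. Required absorption A₂ = 0.161 × 1328.184 / 0.88 = 242.997 sabins.
ΔA = A₂ − A₁ = 242.997 − 155.480 = 87.5 sabins.

87.5 sabins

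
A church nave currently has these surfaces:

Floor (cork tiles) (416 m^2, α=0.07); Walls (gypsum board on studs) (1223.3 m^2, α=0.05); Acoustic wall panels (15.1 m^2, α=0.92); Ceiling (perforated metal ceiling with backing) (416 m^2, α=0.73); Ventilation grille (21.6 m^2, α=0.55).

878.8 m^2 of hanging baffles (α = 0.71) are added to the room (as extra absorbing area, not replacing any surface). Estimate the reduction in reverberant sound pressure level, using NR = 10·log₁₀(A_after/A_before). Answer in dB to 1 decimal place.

A_before = Σ Sᵢαᵢ = 416*0.07 + 1223.3*0.05 + 15.1*0.92 + 416*0.73 + 21.6*0.55 = 419.737 sabins.
Added absorption = 878.8 × 0.71 = 623.948 sabins.
New total A_after = 1043.685 sabins.
NR = 10·log₁₀(1043.685/419.737) = 4.0 dB.

4.0 dB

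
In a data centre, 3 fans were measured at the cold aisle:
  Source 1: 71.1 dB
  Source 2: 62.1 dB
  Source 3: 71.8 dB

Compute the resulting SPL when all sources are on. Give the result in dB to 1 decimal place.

74.7 dB

Sum in the linear (power) domain: Σ 10^(Lᵢ/10) = 10^(71.1/10) + 10^(62.1/10) + 10^(71.8/10) = 2.964e+07.
Combined level = 10 log₁₀(2.964e+07) = 74.7 dB.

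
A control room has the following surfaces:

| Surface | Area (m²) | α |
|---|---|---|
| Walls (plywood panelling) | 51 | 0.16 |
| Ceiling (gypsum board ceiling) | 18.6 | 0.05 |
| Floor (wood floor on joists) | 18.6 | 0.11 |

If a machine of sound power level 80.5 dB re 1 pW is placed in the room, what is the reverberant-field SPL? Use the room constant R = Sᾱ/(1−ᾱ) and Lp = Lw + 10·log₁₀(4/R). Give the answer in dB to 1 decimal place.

A = 11.136 sabins; S = 88.2 m².
ᾱ = 0.1263, so room constant R = A/(1−ᾱ) = 12.746 m².
Lp = 80.5 + 10·log₁₀(4/12.746) = 80.5 + (-5.03) = 75.5 dB.

75.5 dB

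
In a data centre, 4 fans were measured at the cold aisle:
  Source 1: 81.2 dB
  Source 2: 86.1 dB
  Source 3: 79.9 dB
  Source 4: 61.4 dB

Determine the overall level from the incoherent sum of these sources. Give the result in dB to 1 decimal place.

88.1 dB

Sum in the linear (power) domain: Σ 10^(Lᵢ/10) = 10^(81.2/10) + 10^(86.1/10) + 10^(79.9/10) + 10^(61.4/10) = 6.383e+08.
L_total = 10·log₁₀(6.383e+08) = 88.1 dB.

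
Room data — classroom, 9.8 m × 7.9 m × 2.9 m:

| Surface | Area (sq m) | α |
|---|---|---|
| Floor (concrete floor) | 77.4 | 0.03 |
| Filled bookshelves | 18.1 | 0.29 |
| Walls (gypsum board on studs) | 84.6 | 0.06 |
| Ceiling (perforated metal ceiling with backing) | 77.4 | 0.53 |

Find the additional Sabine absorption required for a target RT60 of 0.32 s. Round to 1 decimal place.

A₁ = Σ Sᵢαᵢ = 77.4·0.03 + 18.1·0.29 + 84.6·0.06 + 77.4·0.53 = 53.669 sabins.
For T = 0.32 s, need A₂ = 0.161·V/T = 0.161·224.518/0.32 = 112.961 sabins.
ΔA = A₂ − A₁ = 112.961 − 53.669 = 59.3 sabins.

59.3 sabins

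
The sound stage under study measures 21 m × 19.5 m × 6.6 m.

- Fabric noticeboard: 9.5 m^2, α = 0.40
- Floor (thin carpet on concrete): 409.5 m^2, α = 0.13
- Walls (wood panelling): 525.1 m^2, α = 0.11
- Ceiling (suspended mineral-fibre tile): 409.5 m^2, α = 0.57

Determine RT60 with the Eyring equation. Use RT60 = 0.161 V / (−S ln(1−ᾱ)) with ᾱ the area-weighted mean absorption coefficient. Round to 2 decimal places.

1.08 seconds

S = Σ Sᵢ = 1353.6 m^2.
Absorption A = 9.5·0.40 + 409.5·0.13 + 525.1·0.11 + 409.5·0.57 = 348.211 sabins.
Mean coefficient ᾱ = A/S = 0.2572.
Eyring denominator: −S ln(1−ᾱ) = 402.464.
V = 21 × 19.5 × 6.6 = 2702.7 m³.
RT60 = 0.161 × 2702.7 / 402.464 = 1.08 s.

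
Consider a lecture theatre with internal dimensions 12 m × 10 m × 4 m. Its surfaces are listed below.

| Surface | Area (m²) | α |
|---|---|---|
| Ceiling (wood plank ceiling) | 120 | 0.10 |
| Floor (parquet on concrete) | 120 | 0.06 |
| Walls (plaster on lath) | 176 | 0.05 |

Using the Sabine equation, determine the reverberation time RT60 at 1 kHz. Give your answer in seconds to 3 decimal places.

Summing Sᵢαᵢ: 12.000 + 7.200 + 8.800 → A = 28.000 sabins.
Room volume: 480 m³.
Sabine: RT60 = 0.161 × 480 / 28.000 = 2.760 s.

2.760 seconds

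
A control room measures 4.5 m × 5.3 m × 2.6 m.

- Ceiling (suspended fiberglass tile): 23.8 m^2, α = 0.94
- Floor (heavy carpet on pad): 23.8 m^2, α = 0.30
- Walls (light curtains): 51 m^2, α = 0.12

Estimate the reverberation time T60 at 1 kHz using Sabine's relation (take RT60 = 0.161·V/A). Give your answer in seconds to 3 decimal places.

Summing Sᵢαᵢ: 22.372 + 7.140 + 6.120 → A = 35.632 sabins.
Room volume: 62.01 m³.
Sabine: RT60 = 0.161 × 62.01 / 35.632 = 0.280 s.

0.280 seconds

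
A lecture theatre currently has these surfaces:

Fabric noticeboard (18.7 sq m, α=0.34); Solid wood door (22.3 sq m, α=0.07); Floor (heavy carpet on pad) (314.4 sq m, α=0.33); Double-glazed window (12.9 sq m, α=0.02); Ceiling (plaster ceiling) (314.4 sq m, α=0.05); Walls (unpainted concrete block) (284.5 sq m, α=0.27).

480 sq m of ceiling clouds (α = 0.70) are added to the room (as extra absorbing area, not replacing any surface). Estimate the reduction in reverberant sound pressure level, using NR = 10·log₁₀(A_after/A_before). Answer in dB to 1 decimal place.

Total absorption A_before = 18.7·0.34 + 22.3·0.07 + 314.4·0.33 + 12.9·0.02 + 314.4·0.05 + 284.5·0.27
  = 6.358 + 1.561 + 103.752 + 0.258 + 15.720 + 76.815 = 204.464 sq m sabins.
Added absorption = 480 × 0.70 = 336.000 sabins.
A_after = 204.464 + 336.000 = 540.464 sabins.
Reduction = 10 log₁₀(A_after/A_before) = 10 log₁₀(2.6433) = 4.2 dB.

4.2 dB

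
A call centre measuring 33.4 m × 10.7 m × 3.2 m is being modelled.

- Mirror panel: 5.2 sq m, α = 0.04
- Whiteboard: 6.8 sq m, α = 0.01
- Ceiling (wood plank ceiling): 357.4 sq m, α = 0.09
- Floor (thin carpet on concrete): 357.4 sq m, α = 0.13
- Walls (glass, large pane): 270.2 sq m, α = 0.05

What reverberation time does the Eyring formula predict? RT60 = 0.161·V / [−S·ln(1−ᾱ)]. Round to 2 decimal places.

1.90 seconds

S = Σ Sᵢ = 997.0 sq m.
Absorption A = 5.2·0.04 + 6.8·0.01 + 357.4·0.09 + 357.4·0.13 + 270.2·0.05 = 92.414 sabins.
ᾱ = 92.414 / 997.0 = 0.0927.
−S·ln(1−ᾱ) = −997.0 × ln(1 − 0.0927) = 96.990.
V = 33.4 × 10.7 × 3.2 = 1143.616 m³.
RT60 = 0.161 × 1143.616 / 96.990 = 1.90 s.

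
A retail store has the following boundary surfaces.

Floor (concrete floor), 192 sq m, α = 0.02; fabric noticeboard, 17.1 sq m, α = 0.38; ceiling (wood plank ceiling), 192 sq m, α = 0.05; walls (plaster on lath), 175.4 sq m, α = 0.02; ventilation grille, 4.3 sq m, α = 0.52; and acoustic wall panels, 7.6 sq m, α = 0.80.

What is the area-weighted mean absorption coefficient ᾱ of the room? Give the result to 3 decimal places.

S = Σ Sᵢ = 192 + 17.1 + 192 + 175.4 + 4.3 + 7.6 = 588.4 sq m.
Σ(Sᵢαᵢ) = 192×0.02 + 17.1×0.38 + 192×0.05 + 175.4×0.02 + 4.3×0.52 + 7.6×0.80 = 31.762.
ᾱ = A/S = 0.054.

0.054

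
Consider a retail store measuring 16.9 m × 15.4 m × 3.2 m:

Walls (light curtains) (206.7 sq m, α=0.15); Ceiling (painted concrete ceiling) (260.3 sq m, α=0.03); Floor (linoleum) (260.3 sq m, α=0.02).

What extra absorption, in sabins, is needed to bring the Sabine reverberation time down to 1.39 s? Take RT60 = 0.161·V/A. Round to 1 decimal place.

A₁ = Σ Sᵢαᵢ = 206.7·0.15 + 260.3·0.03 + 260.3·0.02 = 44.020 sabins.
Target A₂ = 0.161·832.832/1.39 = 96.465 sabins (V = 832.832 m³).
Additional absorption ΔA = 96.465 − 44.020 = 52.4 sabins.

52.4 sabins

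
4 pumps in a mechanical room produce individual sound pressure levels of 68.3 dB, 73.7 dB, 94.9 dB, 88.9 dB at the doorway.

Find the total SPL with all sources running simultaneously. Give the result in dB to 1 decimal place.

Sum in the linear (power) domain: Σ 10^(Lᵢ/10) = 10^(68.3/10) + 10^(73.7/10) + 10^(94.9/10) + 10^(88.9/10) = 3.897e+09.
Combined level = 10 log₁₀(3.897e+09) = 95.9 dB.

95.9 dB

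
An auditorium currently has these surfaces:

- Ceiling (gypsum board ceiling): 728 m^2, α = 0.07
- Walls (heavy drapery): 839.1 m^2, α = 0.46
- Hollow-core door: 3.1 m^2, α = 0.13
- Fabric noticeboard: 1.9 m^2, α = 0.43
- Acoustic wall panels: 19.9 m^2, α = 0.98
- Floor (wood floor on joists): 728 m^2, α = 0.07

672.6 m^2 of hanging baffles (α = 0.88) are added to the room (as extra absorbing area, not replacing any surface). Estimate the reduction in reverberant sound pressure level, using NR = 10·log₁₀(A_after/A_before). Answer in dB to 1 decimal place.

3.4 dB

Summing Sᵢαᵢ: 50.960 + 385.986 + 0.403 + 0.817 + 19.502 + 50.960 → A_before = 508.628 sabins.
Treatment contributes 672.6·0.88 = 591.888 sabins.
New total A_after = 1100.516 sabins.
NR = 10·log₁₀(1100.516/508.628) = 3.4 dB.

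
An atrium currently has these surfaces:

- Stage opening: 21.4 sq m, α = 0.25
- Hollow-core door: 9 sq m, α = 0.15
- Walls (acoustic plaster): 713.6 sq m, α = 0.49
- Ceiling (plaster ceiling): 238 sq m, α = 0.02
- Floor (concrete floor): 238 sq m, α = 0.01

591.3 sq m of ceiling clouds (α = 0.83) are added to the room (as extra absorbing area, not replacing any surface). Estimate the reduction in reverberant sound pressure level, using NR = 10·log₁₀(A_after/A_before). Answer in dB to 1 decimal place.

Equivalent absorption area: A_before = 21.4*0.25 + 9*0.15 + 713.6*0.49 + 238*0.02 + 238*0.01 = 363.504 sq m.
Treatment contributes 591.3·0.83 = 490.779 sabins.
New total A_after = 854.283 sabins.
NR = 10·log₁₀(854.283/363.504) = 3.7 dB.

3.7 dB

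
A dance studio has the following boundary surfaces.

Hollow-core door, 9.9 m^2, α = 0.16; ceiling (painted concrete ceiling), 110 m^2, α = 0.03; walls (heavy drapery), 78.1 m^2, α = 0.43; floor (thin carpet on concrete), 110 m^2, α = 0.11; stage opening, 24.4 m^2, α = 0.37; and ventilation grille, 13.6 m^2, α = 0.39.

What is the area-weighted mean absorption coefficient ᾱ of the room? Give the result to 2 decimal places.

0.19

S = Σ Sᵢ = 9.9 + 110 + 78.1 + 110 + 24.4 + 13.6 = 346.0 m^2.
Weighted sum Σ Sα = 64.899.
ᾱ = A/S = 0.19.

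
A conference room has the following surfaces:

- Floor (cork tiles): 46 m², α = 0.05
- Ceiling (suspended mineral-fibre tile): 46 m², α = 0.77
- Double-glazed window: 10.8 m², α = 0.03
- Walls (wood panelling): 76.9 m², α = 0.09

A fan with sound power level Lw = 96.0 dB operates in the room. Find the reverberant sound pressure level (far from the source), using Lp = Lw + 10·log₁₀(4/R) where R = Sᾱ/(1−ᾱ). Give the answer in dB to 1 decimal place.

84.2 dB

A = 44.965 sabins; S = 179.7 m².
ᾱ = 44.965/179.7 = 0.2502; R = Sᾱ/(1−ᾱ) = 44.965/(1−0.2502) = 59.969 m².
Lp = Lw + 10 log₁₀(4/R) = 96.0 -11.76 = 84.2 dB.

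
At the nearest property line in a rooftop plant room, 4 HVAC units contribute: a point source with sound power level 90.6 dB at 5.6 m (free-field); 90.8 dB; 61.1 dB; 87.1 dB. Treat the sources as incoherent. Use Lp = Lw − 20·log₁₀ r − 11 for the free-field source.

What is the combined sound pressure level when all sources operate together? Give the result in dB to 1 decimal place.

92.4 dB

Source at 5.6 m: Lp = 90.6 − 20·log₁₀(5.6) − 11 = 64.6 dB.
Σ 10^(Lᵢ/10) = 1.719e+09.
Combined level = 10 log₁₀(1.719e+09) = 92.4 dB.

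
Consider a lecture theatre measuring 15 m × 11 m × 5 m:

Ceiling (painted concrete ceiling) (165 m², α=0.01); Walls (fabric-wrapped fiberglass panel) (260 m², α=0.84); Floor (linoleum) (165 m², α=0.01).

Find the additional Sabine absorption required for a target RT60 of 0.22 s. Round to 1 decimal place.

Total absorption A₁ = 165*0.01 + 260*0.84 + 165*0.01
  = 1.650 + 218.400 + 1.650 = 221.700 m² sabins.
V = 825 m³. Required absorption A₂ = 0.161 × 825 / 0.22 = 603.750 sabins.
Additional absorption ΔA = 603.750 − 221.700 = 382.1 sabins.

382.1 sabins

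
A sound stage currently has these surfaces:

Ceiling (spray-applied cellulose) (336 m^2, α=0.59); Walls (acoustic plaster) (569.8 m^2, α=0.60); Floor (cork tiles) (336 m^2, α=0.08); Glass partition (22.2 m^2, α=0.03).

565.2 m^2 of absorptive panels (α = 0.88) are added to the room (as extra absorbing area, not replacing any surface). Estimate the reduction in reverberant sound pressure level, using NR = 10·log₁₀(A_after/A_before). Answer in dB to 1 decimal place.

2.7 dB

Equivalent absorption area: A_before = 336*0.59 + 569.8*0.60 + 336*0.08 + 22.2*0.03 = 567.666 m^2.
Treatment contributes 565.2·0.88 = 497.376 sabins.
A_after = 567.666 + 497.376 = 1065.042 sabins.
Reduction = 10 log₁₀(A_after/A_before) = 10 log₁₀(1.8762) = 2.7 dB.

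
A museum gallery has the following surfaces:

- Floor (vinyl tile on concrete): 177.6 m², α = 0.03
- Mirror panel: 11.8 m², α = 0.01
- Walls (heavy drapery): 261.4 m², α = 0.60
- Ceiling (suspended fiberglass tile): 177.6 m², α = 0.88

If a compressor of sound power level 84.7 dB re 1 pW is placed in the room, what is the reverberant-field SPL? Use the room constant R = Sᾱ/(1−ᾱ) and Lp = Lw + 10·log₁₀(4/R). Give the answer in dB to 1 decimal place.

Σ(Sᵢαᵢ) = 177.6×0.03 + 11.8×0.01 + 261.4×0.60 + 177.6×0.88 = 318.574; total area S = 628.4 m².
ᾱ = 0.5070, so room constant R = A/(1−ᾱ) = 646.195 m².
Lp = Lw + 10 log₁₀(4/R) = 84.7 -22.08 = 62.6 dB.

62.6 dB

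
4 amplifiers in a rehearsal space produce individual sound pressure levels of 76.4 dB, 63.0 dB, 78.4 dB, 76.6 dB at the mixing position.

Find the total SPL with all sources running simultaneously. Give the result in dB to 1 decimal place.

Sum in the linear (power) domain: Σ 10^(Lᵢ/10) = 10^(76.4/10) + 10^(63.0/10) + 10^(78.4/10) + 10^(76.6/10) = 1.605e+08.
Combined level = 10 log₁₀(1.605e+08) = 82.1 dB.

82.1 dB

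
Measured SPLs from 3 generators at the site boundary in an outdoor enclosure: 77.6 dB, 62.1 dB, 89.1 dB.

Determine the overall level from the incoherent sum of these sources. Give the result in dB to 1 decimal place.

89.4 dB

Converting to relative power and adding: 10^(77.6/10) + 10^(62.1/10) + 10^(89.1/10) = 8.72e+08.
Back to dB: 10·log₁₀ Σ = 89.4 dB.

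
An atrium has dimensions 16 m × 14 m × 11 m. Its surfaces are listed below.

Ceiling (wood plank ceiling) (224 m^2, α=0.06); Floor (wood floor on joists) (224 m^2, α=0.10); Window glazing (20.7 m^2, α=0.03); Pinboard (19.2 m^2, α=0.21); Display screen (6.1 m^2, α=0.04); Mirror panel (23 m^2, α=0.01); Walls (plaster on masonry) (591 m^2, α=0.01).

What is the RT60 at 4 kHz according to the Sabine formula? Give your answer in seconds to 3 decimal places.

Summing Sᵢαᵢ: 13.440 + 22.400 + 0.621 + 4.032 + 0.244 + 0.230 + 5.910 → A = 46.877 sabins.
Volume V = 16 × 14 × 11 = 2464 m³.
T = 0.161 V/A = 0.161·2464/46.877 = 8.463 s.

8.463 sec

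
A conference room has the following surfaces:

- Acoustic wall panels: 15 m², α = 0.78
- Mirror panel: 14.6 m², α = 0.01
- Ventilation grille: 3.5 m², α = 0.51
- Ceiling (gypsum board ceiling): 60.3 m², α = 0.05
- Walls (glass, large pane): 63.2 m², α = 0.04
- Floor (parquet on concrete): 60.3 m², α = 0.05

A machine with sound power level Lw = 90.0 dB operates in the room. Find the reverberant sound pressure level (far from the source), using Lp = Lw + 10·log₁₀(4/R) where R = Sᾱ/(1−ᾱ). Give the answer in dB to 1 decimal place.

Σ(Sᵢαᵢ) = 15·0.78 + 14.6·0.01 + 3.5·0.51 + 60.3·0.05 + 63.2·0.04 + 60.3·0.05 = 22.189; total area S = 216.9 m².
ᾱ = 22.189/216.9 = 0.1023; R = Sᾱ/(1−ᾱ) = 22.189/(1−0.1023) = 24.718 m².
Lp = 90.0 + 10·log₁₀(4/24.718) = 90.0 + (-7.91) = 82.1 dB.

82.1 dB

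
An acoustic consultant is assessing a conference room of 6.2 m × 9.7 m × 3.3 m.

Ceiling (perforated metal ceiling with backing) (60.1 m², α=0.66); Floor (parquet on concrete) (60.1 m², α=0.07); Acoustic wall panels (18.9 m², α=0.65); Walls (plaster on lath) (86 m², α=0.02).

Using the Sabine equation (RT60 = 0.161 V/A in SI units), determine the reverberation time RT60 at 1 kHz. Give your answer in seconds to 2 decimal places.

Summing Sᵢαᵢ: 39.666 + 4.207 + 12.285 + 1.720 → A = 57.878 sabins.
Volume V = 6.2 × 9.7 × 3.3 = 198.462 m³.
Sabine: RT60 = 0.161 × 198.462 / 57.878 = 0.55 s.

0.55 seconds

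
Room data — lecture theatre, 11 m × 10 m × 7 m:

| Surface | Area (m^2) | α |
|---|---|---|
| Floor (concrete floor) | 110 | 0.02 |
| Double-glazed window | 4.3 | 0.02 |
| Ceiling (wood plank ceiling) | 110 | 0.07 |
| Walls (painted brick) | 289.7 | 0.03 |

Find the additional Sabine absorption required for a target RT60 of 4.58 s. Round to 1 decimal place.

8.4 sabins

Total absorption A₁ = 110×0.02 + 4.3×0.02 + 110×0.07 + 289.7×0.03
  = 2.200 + 0.086 + 7.700 + 8.691 = 18.677 m^2 sabins.
V = 770 m³. Required absorption A₂ = 0.161 × 770 / 4.58 = 27.068 sabins.
Shortfall: 27.068 − 18.677 = 8.4 sabins.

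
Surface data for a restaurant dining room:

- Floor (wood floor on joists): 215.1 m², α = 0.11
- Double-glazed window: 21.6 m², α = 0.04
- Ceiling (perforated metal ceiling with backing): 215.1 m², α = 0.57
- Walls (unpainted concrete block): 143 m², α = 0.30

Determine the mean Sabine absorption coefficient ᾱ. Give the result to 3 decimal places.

Total surface area S = 594.8 m².
Σ(Sᵢαᵢ) = 215.1*0.11 + 21.6*0.04 + 215.1*0.57 + 143*0.30 = 190.032.
ᾱ = 190.032 / 594.8 = 0.319.

0.319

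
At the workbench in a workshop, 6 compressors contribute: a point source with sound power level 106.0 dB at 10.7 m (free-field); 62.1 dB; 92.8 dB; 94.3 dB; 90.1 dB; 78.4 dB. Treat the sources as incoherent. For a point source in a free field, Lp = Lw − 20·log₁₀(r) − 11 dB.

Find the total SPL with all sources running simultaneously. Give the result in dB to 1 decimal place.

97.6 dB

Source at 10.7 m: Lp = 106.0 − 20·log₁₀(10.7) − 11 = 74.4 dB.
Converting to relative power and adding: 10^(74.4/10) + 10^(62.1/10) + 10^(92.8/10) + 10^(94.3/10) + 10^(90.1/10) + 10^(78.4/10) = 5.719e+09.
Back to dB: 10·log₁₀ Σ = 97.6 dB.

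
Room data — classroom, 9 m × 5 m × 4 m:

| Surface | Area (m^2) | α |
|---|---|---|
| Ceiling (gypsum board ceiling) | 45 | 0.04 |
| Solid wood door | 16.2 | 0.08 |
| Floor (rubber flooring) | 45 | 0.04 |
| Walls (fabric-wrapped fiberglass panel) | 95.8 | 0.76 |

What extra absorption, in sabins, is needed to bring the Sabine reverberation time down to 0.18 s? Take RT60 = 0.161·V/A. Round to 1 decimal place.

A₁ = Σ Sᵢαᵢ = 45·0.04 + 16.2·0.08 + 45·0.04 + 95.8·0.76 = 77.704 sabins.
For T = 0.18 s, need A₂ = 0.161·V/T = 0.161·180/0.18 = 161.000 sabins.
ΔA = A₂ − A₁ = 161.000 − 77.704 = 83.3 sabins.

83.3 sabins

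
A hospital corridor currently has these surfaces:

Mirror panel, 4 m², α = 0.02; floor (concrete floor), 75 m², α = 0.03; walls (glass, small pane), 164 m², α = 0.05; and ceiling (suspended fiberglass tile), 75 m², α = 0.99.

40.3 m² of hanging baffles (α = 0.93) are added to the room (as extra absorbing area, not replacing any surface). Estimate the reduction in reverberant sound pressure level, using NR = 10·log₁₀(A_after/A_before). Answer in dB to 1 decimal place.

A_before = Σ Sᵢαᵢ = 4*0.02 + 75*0.03 + 164*0.05 + 75*0.99 = 84.780 sabins.
Added absorption = 40.3 × 0.93 = 37.479 sabins.
New total A_after = 122.259 sabins.
NR = 10·log₁₀(122.259/84.780) = 1.6 dB.

1.6 dB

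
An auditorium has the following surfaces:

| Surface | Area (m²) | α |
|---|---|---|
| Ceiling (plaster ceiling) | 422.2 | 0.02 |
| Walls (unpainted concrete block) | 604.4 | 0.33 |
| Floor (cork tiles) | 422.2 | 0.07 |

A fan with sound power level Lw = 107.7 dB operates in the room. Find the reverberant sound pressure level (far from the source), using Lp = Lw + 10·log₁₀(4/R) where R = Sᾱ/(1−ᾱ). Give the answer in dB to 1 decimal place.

A = 237.450 sabins; S = 1448.8 m².
ᾱ = 0.1639, so room constant R = A/(1−ᾱ) = 283.997 m².
Lp = 107.7 + 10·log₁₀(4/283.997) = 107.7 + (-18.51) = 89.2 dB.

89.2 dB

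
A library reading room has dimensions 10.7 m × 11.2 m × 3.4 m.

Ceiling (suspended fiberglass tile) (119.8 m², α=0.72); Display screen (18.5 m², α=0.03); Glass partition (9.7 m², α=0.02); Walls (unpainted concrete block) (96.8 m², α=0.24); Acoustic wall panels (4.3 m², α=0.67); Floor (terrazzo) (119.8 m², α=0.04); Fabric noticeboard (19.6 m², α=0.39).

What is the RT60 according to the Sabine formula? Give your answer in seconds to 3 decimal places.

Total absorption A = 119.8*0.72 + 18.5*0.03 + 9.7*0.02 + 96.8*0.24 + 4.3*0.67 + 119.8*0.04 + 19.6*0.39
  = 86.256 + 0.555 + 0.194 + 23.232 + 2.881 + 4.792 + 7.644 = 125.554 m² sabins.
V = 10.7·11.2·3.4 = 407.456 m³.
T = 0.161 V/A = 0.161·407.456/125.554 = 0.522 s.

0.522 s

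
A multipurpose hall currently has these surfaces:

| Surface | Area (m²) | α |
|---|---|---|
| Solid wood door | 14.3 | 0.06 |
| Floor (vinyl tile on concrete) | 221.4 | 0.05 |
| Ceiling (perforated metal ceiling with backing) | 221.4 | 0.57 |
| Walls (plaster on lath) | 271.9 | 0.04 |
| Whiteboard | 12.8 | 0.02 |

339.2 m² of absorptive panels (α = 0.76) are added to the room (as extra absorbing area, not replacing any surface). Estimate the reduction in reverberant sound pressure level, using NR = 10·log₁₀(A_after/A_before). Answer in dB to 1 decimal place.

4.4 dB

Summing Sᵢαᵢ: 0.858 + 11.070 + 126.198 + 10.876 + 0.256 → A_before = 149.258 sabins.
Added absorption = 339.2 × 0.76 = 257.792 sabins.
A_after = 149.258 + 257.792 = 407.050 sabins.
NR = 10·log₁₀(407.050/149.258) = 4.4 dB.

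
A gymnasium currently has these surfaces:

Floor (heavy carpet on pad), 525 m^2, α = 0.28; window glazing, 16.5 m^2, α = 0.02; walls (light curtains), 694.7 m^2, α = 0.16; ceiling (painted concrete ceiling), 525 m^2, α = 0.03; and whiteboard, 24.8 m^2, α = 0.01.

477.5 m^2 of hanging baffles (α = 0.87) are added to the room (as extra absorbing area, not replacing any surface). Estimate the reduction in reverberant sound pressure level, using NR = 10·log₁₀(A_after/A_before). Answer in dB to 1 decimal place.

4.0 dB

Total absorption A_before = 525·0.28 + 16.5·0.02 + 694.7·0.16 + 525·0.03 + 24.8·0.01
  = 147.000 + 0.330 + 111.152 + 15.750 + 0.248 = 274.480 m^2 sabins.
Added absorption = 477.5 × 0.87 = 415.425 sabins.
New total A_after = 689.905 sabins.
Reduction = 10 log₁₀(A_after/A_before) = 10 log₁₀(2.5135) = 4.0 dB.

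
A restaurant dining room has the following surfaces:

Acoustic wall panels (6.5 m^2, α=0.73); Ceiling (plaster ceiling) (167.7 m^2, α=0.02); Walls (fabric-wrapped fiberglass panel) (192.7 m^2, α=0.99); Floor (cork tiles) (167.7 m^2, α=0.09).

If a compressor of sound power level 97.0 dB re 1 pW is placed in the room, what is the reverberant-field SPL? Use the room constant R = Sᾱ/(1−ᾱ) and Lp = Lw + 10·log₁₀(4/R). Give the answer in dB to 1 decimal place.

77.5 dB

Σ(Sᵢαᵢ) = 6.5×0.73 + 167.7×0.02 + 192.7×0.99 + 167.7×0.09 = 213.965; total area S = 534.6 m^2.
ᾱ = 213.965/534.6 = 0.4002; R = Sᾱ/(1−ᾱ) = 213.965/(1−0.4002) = 356.727 m^2.
Lp = Lw + 10 log₁₀(4/R) = 97.0 -19.50 = 77.5 dB.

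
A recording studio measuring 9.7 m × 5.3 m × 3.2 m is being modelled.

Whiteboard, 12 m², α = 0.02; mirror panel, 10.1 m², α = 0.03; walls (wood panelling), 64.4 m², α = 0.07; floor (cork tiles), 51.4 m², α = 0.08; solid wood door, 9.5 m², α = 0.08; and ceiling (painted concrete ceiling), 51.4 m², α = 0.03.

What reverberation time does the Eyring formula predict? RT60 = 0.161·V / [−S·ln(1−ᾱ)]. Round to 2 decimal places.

2.24 s

S = Σ Sᵢ = 198.8 m².
Σ(Sᵢαᵢ) = 12·0.02 + 10.1·0.03 + 64.4·0.07 + 51.4·0.08 + 9.5·0.08 + 51.4·0.03 = 11.465.
ᾱ = 11.465 / 198.8 = 0.0577.
Eyring denominator: −S ln(1−ᾱ) = 11.815.
V = 9.7 × 5.3 × 3.2 = 164.512 m³.
T = 0.161·V/[−S·ln(1−ᾱ)] = 0.161·164.512/11.815 = 2.24 s.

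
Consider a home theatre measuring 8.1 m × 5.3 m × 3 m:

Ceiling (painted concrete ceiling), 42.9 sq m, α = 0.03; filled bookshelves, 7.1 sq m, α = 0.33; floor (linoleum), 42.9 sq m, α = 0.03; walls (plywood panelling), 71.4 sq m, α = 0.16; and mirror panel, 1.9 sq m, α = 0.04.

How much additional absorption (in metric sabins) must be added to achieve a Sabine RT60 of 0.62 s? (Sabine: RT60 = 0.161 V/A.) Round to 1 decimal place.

A₁ = Σ Sᵢαᵢ = 42.9×0.03 + 7.1×0.33 + 42.9×0.03 + 71.4×0.16 + 1.9×0.04 = 16.417 sabins.
Target A₂ = 0.161·128.79/0.62 = 33.444 sabins (V = 128.79 m³).
Additional absorption ΔA = 33.444 − 16.417 = 17.0 sabins.

17.0 sabins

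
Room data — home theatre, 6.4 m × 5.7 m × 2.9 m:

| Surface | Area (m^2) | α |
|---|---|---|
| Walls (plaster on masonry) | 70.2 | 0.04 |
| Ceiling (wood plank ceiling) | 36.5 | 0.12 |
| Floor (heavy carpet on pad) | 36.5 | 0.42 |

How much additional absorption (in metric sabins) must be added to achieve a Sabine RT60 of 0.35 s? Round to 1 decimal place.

Total absorption A₁ = 70.2×0.04 + 36.5×0.12 + 36.5×0.42
  = 2.808 + 4.380 + 15.330 = 22.518 m^2 sabins.
V = 105.792 m³. Required absorption A₂ = 0.161 × 105.792 / 0.35 = 48.664 sabins.
Additional absorption ΔA = 48.664 − 22.518 = 26.1 sabins.

26.1 sabins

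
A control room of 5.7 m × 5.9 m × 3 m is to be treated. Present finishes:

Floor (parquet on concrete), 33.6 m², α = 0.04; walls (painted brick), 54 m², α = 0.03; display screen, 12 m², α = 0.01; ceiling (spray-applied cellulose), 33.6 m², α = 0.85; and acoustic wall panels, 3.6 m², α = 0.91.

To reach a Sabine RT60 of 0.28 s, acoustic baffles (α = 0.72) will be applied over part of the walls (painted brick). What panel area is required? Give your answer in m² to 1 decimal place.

Equivalent absorption area: A₁ = 33.6×0.04 + 54×0.03 + 12×0.01 + 33.6×0.85 + 3.6×0.91 = 34.920 m².
V = 100.89 m³. Target absorption A₂ = 0.161 × 100.89 / 0.28 = 58.012 sabins.
Absorption to add: 58.012 − 34.920 = 23.092 sabins.
Net gain per m²: Δα = 0.72 − 0.03 = 0.69.
Panel area = 23.092 / 0.69 = 33.5 m².

33.5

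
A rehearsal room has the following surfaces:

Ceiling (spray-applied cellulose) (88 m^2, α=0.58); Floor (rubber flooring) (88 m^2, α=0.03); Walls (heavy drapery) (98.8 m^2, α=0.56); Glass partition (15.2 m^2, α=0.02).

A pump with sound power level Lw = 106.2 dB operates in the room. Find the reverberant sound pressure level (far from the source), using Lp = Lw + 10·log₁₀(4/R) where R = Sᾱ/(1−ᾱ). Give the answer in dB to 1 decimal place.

89.8 dB

Σ(Sᵢαᵢ) = 88·0.58 + 88·0.03 + 98.8·0.56 + 15.2·0.02 = 109.312; total area S = 290.0 m^2.
ᾱ = 109.312/290.0 = 0.3769; R = Sᾱ/(1−ᾱ) = 109.312/(1−0.3769) = 175.433 m^2.
Lp = 106.2 + 10·log₁₀(4/175.433) = 106.2 + (-16.42) = 89.8 dB.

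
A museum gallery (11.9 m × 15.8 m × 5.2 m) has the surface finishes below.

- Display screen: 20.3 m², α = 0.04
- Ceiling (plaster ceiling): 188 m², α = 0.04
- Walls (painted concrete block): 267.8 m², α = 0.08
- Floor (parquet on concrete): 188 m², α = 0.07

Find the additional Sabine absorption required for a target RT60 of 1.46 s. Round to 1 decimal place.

Total absorption A₁ = 20.3·0.04 + 188·0.04 + 267.8·0.08 + 188·0.07
  = 0.812 + 7.520 + 21.424 + 13.160 = 42.916 m² sabins.
V = 977.704 m³. Required absorption A₂ = 0.161 × 977.704 / 1.46 = 107.815 sabins.
ΔA = A₂ − A₁ = 107.815 − 42.916 = 64.9 sabins.

64.9 sabins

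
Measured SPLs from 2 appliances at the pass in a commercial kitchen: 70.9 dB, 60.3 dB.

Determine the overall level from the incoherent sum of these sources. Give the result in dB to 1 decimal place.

71.3 dB

Sum in the linear (power) domain: Σ 10^(Lᵢ/10) = 10^(70.9/10) + 10^(60.3/10) = 1.337e+07.
Combined level = 10 log₁₀(1.337e+07) = 71.3 dB.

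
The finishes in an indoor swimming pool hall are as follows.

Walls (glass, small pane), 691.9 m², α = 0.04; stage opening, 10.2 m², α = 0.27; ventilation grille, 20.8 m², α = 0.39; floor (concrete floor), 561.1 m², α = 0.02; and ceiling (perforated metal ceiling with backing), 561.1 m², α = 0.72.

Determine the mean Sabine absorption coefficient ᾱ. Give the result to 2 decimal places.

0.25

Total surface area S = 1845.1 m².
A = 691.9·0.04 + 10.2·0.27 + 20.8·0.39 + 561.1·0.02 + 561.1·0.72 = 453.756 sabins.
ᾱ = 453.756 / 1845.1 = 0.25.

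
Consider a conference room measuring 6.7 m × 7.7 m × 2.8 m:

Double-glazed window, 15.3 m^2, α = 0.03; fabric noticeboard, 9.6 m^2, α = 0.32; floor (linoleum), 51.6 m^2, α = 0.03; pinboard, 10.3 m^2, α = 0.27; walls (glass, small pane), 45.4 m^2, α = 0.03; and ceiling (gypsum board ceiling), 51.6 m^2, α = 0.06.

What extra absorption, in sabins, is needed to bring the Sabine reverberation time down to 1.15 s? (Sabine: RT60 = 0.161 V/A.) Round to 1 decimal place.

7.9 sabins

A₁ = Σ Sᵢαᵢ = 15.3×0.03 + 9.6×0.32 + 51.6×0.03 + 10.3×0.27 + 45.4×0.03 + 51.6×0.06 = 12.318 sabins.
Target A₂ = 0.161·144.452/1.15 = 20.223 sabins (V = 144.452 m³).
Shortfall: 20.223 − 12.318 = 7.9 sabins.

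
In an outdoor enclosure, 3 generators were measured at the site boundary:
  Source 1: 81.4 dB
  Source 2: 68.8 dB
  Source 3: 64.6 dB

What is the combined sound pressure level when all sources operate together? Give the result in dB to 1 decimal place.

81.7 dB

Σ 10^(Lᵢ/10) = 1.485e+08.
Combined level = 10 log₁₀(1.485e+08) = 81.7 dB.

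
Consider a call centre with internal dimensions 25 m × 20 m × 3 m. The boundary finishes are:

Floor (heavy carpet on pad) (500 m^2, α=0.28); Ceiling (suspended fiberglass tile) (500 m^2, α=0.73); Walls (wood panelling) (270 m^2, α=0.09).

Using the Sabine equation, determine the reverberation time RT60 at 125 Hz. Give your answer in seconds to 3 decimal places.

Total absorption A = 500*0.28 + 500*0.73 + 270*0.09
  = 140.000 + 365.000 + 24.300 = 529.300 m^2 sabins.
Room volume: 1500 m³.
Sabine: RT60 = 0.161 × 1500 / 529.300 = 0.456 s.

0.456 s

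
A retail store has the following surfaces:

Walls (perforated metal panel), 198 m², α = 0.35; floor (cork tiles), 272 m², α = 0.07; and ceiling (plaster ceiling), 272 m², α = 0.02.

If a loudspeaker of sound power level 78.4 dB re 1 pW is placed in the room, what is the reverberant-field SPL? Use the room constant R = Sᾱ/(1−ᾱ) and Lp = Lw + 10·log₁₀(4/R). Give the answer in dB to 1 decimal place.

64.1 dB

Σ(Sᵢαᵢ) = 198×0.35 + 272×0.07 + 272×0.02 = 93.780; total area S = 742.0 m².
ᾱ = 0.1264, so room constant R = A/(1−ᾱ) = 107.349 m².
Lp = 78.4 + 10·log₁₀(4/107.349) = 78.4 + (-14.29) = 64.1 dB.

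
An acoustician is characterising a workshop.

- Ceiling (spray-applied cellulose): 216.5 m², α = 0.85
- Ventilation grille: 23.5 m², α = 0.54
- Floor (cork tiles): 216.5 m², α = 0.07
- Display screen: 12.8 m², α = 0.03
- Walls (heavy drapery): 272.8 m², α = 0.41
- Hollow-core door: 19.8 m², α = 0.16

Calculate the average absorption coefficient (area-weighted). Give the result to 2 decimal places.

S = Σ Sᵢ = 216.5 + 23.5 + 216.5 + 12.8 + 272.8 + 19.8 = 761.9 m².
A = 216.5·0.85 + 23.5·0.54 + 216.5·0.07 + 12.8·0.03 + 272.8·0.41 + 19.8·0.16 = 327.270 sabins.
ᾱ = 327.270 / 761.9 = 0.43.

0.43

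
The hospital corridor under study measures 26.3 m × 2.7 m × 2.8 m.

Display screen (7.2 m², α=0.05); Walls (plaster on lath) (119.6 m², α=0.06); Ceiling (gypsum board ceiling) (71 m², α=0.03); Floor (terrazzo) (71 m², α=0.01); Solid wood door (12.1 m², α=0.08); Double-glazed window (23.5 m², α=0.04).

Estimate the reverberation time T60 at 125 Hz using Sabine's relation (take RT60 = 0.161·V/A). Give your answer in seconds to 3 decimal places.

2.606 s

Equivalent absorption area: A = 7.2*0.05 + 119.6*0.06 + 71*0.03 + 71*0.01 + 12.1*0.08 + 23.5*0.04 = 12.284 m².
V = 26.3·2.7·2.8 = 198.828 m³.
RT60 = 0.161 · V / A = 0.161 × 198.828 / 12.284 = 2.606 s.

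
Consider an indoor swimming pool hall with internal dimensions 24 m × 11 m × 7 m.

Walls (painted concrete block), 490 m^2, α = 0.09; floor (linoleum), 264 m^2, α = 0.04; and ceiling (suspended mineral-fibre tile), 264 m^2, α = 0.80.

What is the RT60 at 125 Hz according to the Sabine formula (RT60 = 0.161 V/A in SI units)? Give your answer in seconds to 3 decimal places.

Total absorption A = 490·0.09 + 264·0.04 + 264·0.80
  = 44.100 + 10.560 + 211.200 = 265.860 m^2 sabins.
V = 24·11·7 = 1848 m³.
RT60 = 0.161 · V / A = 0.161 × 1848 / 265.860 = 1.119 s.

1.119 seconds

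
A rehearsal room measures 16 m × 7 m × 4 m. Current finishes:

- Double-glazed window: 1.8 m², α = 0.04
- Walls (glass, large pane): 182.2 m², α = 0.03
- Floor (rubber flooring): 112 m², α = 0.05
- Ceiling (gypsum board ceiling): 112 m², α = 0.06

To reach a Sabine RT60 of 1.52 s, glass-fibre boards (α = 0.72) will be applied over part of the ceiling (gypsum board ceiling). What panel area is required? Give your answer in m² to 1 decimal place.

Summing Sᵢαᵢ: 0.072 + 5.466 + 5.600 + 6.720 → A₁ = 17.858 sabins.
Required A₂ = 0.161·448/1.52 = 47.453 sabins.
Absorption to add: 47.453 − 17.858 = 29.595 sabins.
Net gain per m²: Δα = 0.72 − 0.06 = 0.66.
Panel area = 29.595 / 0.66 = 44.8 m².

44.8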